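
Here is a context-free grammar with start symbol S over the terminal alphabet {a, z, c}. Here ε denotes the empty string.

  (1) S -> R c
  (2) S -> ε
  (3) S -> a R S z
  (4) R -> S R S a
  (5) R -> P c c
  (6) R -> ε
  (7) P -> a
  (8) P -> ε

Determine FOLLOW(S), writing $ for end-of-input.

FIRST(P) = {ε, a}
FIRST(S) = {ε, a, c}  (via R c)
FIRST(R) = {ε, a, c}  (via S R S a, P c c)
FOLLOW(S) includes $ since S is the start symbol.
FOLLOW(S): in S->a R S z, S is followed by z with FIRST {z}; in R->S R S a (occurrence 1), S is followed by R S a with FIRST {a, c}; in R->S R S a (occurrence 2), S is followed by a with FIRST {a}. Thus FOLLOW(S) = {$, a, c, z}.
FOLLOW(R): in S->R c, R is followed by c with FIRST {c}; in S->a R S z, R is followed by S z with FIRST {a, c, z}; in R->S R S a, R is followed by S a with FIRST {a, c}. Thus FOLLOW(R) = {a, c, z}.
FOLLOW(P): in R->P c c, P is followed by c c with FIRST {c}. Thus FOLLOW(P) = {c}.

{$, a, c, z}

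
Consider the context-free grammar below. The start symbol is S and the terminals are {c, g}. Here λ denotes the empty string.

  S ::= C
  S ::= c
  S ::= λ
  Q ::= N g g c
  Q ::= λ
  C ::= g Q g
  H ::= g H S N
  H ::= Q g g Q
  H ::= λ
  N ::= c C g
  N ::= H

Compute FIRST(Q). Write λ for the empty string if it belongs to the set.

FIRST(C): from C::=g Q g we get {g}. So FIRST(C) = {g}.
FIRST(S): from S::=C we get {g}; from S::=c we get {c}; from S::=λ we get {λ}. So FIRST(S) = {λ, c, g}.
FIRST(Q): from Q::=N g g c we get {c, g}; from Q::=λ we get {λ}. So FIRST(Q) = {λ, c, g}.
FIRST(H): from H::=g H S N we get {g}; from H::=Q g g Q we get {c, g}; from H::=λ we get {λ}. So FIRST(H) = {λ, c, g}.
FIRST(N): from N::=c C g we get {c}; from N::=H we get {λ, c, g}. So FIRST(N) = {λ, c, g}.

{λ, c, g}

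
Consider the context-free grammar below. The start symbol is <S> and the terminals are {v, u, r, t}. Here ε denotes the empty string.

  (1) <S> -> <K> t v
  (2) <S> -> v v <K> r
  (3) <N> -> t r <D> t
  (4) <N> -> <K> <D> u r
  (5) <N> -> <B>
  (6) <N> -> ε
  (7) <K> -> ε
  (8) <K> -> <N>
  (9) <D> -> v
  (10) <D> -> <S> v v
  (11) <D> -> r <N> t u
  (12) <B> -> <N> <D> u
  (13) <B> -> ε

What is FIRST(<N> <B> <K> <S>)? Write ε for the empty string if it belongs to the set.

{r, t, v}

FIRST(<S>): from <S>-><K> t v we get {r, t, v}; from <S>->v v <K> r we get {v}. So FIRST(<S>) = {r, t, v}.
FIRST(<D>): from <D>->v we get {v}; from <D>-><S> v v we get {r, t, v}; from <D>->r <N> t u we get {r}. So FIRST(<D>) = {r, t, v}.
FIRST(<N>): from <N>->t r <D> t we get {t}; from <N>-><K> <D> u r we get {r, t, v}; from <N>-><B> we get {ε, r, t, v}; from <N>->ε we get {ε}. So FIRST(<N>) = {ε, r, t, v}.
FIRST(<K>): from <K>->ε we get {ε}; from <K>-><N> we get {ε, r, t, v}. So FIRST(<K>) = {ε, r, t, v}.
FIRST(<B>): from <B>-><N> <D> u we get {r, t, v}; from <B>->ε we get {ε}. So FIRST(<B>) = {ε, r, t, v}.
FIRST(<N> <B> <K> <S>): take FIRST of each symbol in turn, carrying on past any symbol whose FIRST contains ε; result {r, t, v}.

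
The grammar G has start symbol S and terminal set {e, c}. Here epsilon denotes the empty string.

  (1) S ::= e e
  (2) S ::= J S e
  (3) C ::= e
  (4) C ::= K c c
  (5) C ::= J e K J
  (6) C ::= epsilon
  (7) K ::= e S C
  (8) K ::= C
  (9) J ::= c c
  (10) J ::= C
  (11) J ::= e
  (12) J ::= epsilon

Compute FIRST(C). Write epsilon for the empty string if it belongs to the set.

FIRST(S): from S::=e e we get {e}; from S::=J S e we get {c, e}. So FIRST(S) = {c, e}.
FIRST(C): from C::=e we get {e}; from C::=K c c we get {c, e}; from C::=J e K J we get {c, e}; from C::=epsilon we get {epsilon}. So FIRST(C) = {epsilon, c, e}.
FIRST(K): from K::=e S C we get {e}; from K::=C we get {epsilon, c, e}. So FIRST(K) = {epsilon, c, e}.
FIRST(J): from J::=c c we get {c}; from J::=C we get {epsilon, c, e}; from J::=e we get {e}; from J::=epsilon we get {epsilon}. So FIRST(J) = {epsilon, c, e}.

{epsilon, c, e}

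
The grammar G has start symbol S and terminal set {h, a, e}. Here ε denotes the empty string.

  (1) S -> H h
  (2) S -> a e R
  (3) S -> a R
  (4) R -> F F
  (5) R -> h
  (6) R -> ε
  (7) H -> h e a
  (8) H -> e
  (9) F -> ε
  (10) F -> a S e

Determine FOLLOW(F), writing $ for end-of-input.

FIRST(H) = {e, h}
FIRST(F) = {ε, a}
FIRST(S) = {a, e, h}  (via H h)
FIRST(R) = {ε, a, h}  (via F F)
FOLLOW(S) includes $ since S is the start symbol.
FOLLOW(S): in F->a S e, S is followed by e with FIRST {e}. Thus FOLLOW(S) = {$, e}.
FOLLOW(R): in S->a e R, the suffix after R is empty, so FOLLOW(R) ⊇ FOLLOW(S) = {$, e}; in S->a R, the suffix after R is empty, so FOLLOW(R) ⊇ FOLLOW(S) = {$, e}. Thus FOLLOW(R) = {$, e}.
FOLLOW(H): in S->H h, H is followed by h with FIRST {h}. Thus FOLLOW(H) = {h}.
FOLLOW(F): in R->F F (occurrence 1), F is followed by F with FIRST {ε, a}; in R->F F (occurrence 1), the suffix after F is nullable, so FOLLOW(F) ⊇ FOLLOW(R) = {$, e}; in R->F F (occurrence 2), the suffix after F is empty, so FOLLOW(F) ⊇ FOLLOW(R) = {$, e}. Thus FOLLOW(F) = {$, a, e}.

{$, a, e}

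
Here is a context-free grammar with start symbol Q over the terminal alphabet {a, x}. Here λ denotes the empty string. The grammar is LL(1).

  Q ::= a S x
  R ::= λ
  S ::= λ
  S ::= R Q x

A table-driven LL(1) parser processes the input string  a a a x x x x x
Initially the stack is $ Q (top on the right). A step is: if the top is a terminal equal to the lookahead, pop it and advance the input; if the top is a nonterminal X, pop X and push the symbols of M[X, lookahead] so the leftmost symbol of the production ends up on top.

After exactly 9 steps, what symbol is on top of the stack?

step 1: stack=$ Q  input=a a a x x x x x $  — expand Q ::= a S x
step 2: stack=$ x S a  input=a a a x x x x x $  — match a
step 3: stack=$ x S  input=a a x x x x x $  — expand S ::= R Q x
step 4: stack=$ x x Q R  input=a a x x x x x $  — expand R ::= λ
step 5: stack=$ x x Q  input=a a x x x x x $  — expand Q ::= a S x
step 6: stack=$ x x x S a  input=a a x x x x x $  — match a
step 7: stack=$ x x x S  input=a x x x x x $  — expand S ::= R Q x
step 8: stack=$ x x x x Q R  input=a x x x x x $  — expand R ::= λ
step 9: stack=$ x x x x Q  input=a x x x x x $  — expand Q ::= a S x
Stack after step 9: $ x x x x x S a (top = a).

a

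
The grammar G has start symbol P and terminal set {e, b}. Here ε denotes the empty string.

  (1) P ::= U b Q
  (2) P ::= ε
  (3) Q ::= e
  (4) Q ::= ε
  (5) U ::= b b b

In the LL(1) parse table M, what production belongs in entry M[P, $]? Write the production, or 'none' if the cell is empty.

P ::= ε

FIRST(Q) = {ε, e}
FIRST(U) = {b}
FIRST(P) = {ε, b}  (via U b Q)
FOLLOW(P) includes $ since P is the start symbol.
FOLLOW(P): P appears on no right-hand side. Thus FOLLOW(P) = {$}.
For P ::= U b Q: FIRST(U b Q) = {b}, so it goes in M[P, t] for t ∈ {b}.
For P ::= ε: FIRST(ε) = {ε}, so it goes in M[P, t] for t ∈ {}; since ε ∈ FIRST, also for every t ∈ FOLLOW(P) = {$}.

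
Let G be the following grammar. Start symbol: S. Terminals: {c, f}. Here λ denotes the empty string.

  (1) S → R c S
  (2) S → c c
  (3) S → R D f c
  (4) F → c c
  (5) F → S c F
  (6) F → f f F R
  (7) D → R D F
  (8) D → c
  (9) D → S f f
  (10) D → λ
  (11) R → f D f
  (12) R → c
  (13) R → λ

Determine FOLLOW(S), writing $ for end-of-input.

{$, c, f}

FIRST(R) = {λ, c, f}
FIRST(S) = {c, f}  (via R c S, R D f c)
FIRST(F) = {c, f}  (via S c F)
FIRST(D) = {λ, c, f}  (via R D F, S f f)
FOLLOW(S) includes $ since S is the start symbol.
FOLLOW(S): in S→R c S, the suffix after S is empty (adds nothing new); in F→S c F, S is followed by c F with FIRST {c}; in D→S f f, S is followed by f f with FIRST {f}. Thus FOLLOW(S) = {$, c, f}.
FOLLOW(D): in S→R D f c, D is followed by f c with FIRST {f}; in D→R D F, D is followed by F with FIRST {c, f}; in R→f D f, D is followed by f with FIRST {f}. Thus FOLLOW(D) = {c, f}.
FOLLOW(F): in F→S c F, the suffix after F is empty (adds nothing new); in F→f f F R, F is followed by R with FIRST {λ, c, f}; in F→f f F R, the suffix after F is nullable (adds nothing new); in D→R D F, the suffix after F is empty, so FOLLOW(F) ⊇ FOLLOW(D) = {c, f}. Thus FOLLOW(F) = {c, f}.
FOLLOW(R): in S→R c S, R is followed by c S with FIRST {c}; in S→R D f c, R is followed by D f c with FIRST {c, f}; in F→f f F R, the suffix after R is empty, so FOLLOW(R) ⊇ FOLLOW(F) = {c, f}; in D→R D F, R is followed by D F with FIRST {c, f}. Thus FOLLOW(R) = {c, f}.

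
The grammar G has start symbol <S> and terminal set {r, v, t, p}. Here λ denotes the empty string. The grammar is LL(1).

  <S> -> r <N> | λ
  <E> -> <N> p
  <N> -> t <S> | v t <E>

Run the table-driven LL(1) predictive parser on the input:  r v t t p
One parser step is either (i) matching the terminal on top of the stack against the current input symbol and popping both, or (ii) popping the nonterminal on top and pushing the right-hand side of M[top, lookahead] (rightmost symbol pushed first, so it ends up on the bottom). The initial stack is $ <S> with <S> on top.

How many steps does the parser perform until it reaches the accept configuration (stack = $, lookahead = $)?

10

      Stack      Input        Action
   1  $ <S>      r v t t p $  expand <S> -> r <N>
   2  $ <N> r    r v t t p $  match r
   3  $ <N>      v t t p $    expand <N> -> v t <E>
   4  $ <E> t v  v t t p $    match v
   5  $ <E> t    t t p $      match t
   6  $ <E>      t p $        expand <E> -> <N> p
   7  $ p <N>    t p $        expand <N> -> t <S>
   8  $ p <S> t  t p $        match t
   9  $ p <S>    p $          expand <S> -> λ
  10  $ p        p $          match p
Accept reached after 10 steps.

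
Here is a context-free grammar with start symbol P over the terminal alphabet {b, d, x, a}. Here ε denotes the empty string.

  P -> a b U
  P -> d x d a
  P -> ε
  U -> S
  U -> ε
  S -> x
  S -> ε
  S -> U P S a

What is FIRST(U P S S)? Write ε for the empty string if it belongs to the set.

{ε, a, d, x}

FIRST(P): from P->a b U we get {a}; from P->d x d a we get {d}; from P->ε we get {ε}. So FIRST(P) = {ε, a, d}.
FIRST(U): from U->S we get {ε, a, d, x}; from U->ε we get {ε}. So FIRST(U) = {ε, a, d, x}.
FIRST(S): from S->x we get {x}; from S->ε we get {ε}; from S->U P S a we get {a, d, x}. So FIRST(S) = {ε, a, d, x}.
FIRST(U P S S): take FIRST of each symbol in turn, carrying on past any symbol whose FIRST contains ε; result {ε, a, d, x}.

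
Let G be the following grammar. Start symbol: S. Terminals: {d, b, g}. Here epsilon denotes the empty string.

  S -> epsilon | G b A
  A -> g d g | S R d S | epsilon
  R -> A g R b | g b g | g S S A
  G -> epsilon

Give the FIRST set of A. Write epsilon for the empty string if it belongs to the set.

{epsilon, b, g}

FIRST(G): from G->epsilon we get {epsilon}. So FIRST(G) = {epsilon}.
FIRST(S): from S->epsilon we get {epsilon}; from S->G b A we get {b}. So FIRST(S) = {epsilon, b}.
FIRST(A): from A->g d g we get {g}; from A->S R d S we get {b, g}; from A->epsilon we get {epsilon}. So FIRST(A) = {epsilon, b, g}.
FIRST(R): from R->A g R b we get {b, g}; from R->g b g we get {g}; from R->g S S A we get {g}. So FIRST(R) = {b, g}.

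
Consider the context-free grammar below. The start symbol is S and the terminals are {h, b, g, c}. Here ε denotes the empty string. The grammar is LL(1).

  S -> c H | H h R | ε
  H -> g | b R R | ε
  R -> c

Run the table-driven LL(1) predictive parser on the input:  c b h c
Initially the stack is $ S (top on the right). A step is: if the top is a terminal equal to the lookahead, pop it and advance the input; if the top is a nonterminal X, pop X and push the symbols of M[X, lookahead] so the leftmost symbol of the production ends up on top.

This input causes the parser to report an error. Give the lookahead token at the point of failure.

h

     Stack    Input      Action
  1  $ S      c b h c $  expand S -> c H
  2  $ H c    c b h c $  match c
  3  $ H      b h c $    expand H -> b R R
  4  $ R R b  b h c $    match b
  5  $ R R    h c $      error: M[R, h] is empty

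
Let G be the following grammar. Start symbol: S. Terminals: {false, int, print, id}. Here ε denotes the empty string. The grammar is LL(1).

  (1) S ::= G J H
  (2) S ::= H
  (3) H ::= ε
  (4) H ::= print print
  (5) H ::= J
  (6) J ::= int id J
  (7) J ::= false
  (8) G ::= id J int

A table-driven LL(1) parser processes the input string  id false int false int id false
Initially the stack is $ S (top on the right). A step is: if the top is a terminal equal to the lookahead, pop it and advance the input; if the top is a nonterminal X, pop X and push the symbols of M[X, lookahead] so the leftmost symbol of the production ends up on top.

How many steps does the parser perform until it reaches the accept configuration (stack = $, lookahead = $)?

14

step 1: stack=$ S  input=id false int false int id false $  — expand S ::= G J H
step 2: stack=$ H J G  input=id false int false int id false $  — expand G ::= id J int
step 3: stack=$ H J int J id  input=id false int false int id false $  — match id
step 4: stack=$ H J int J  input=false int false int id false $  — expand J ::= false
step 5: stack=$ H J int false  input=false int false int id false $  — match false
step 6: stack=$ H J int  input=int false int id false $  — match int
step 7: stack=$ H J  input=false int id false $  — expand J ::= false
step 8: stack=$ H false  input=false int id false $  — match false
step 9: stack=$ H  input=int id false $  — expand H ::= J
step 10: stack=$ J  input=int id false $  — expand J ::= int id J
step 11: stack=$ J id int  input=int id false $  — match int
step 12: stack=$ J id  input=id false $  — match id
step 13: stack=$ J  input=false $  — expand J ::= false
step 14: stack=$ false  input=false $  — match false
Accept reached after 14 steps.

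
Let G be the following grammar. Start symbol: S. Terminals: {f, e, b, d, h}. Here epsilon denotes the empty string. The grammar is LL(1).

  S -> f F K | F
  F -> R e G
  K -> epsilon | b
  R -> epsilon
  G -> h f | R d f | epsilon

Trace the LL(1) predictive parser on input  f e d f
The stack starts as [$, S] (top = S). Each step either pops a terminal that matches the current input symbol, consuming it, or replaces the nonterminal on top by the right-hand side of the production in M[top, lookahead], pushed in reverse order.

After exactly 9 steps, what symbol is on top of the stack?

     Stack      Input      Action
  1  $ S        f e d f $  expand S -> f F K
  2  $ K F f    f e d f $  match f
  3  $ K F      e d f $    expand F -> R e G
  4  $ K G e R  e d f $    expand R -> epsilon
  5  $ K G e    e d f $    match e
  6  $ K G      d f $      expand G -> R d f
  7  $ K f d R  d f $      expand R -> epsilon
  8  $ K f d    d f $      match d
  9  $ K f      f $        match f
Stack after step 9: $ K (top = K).

K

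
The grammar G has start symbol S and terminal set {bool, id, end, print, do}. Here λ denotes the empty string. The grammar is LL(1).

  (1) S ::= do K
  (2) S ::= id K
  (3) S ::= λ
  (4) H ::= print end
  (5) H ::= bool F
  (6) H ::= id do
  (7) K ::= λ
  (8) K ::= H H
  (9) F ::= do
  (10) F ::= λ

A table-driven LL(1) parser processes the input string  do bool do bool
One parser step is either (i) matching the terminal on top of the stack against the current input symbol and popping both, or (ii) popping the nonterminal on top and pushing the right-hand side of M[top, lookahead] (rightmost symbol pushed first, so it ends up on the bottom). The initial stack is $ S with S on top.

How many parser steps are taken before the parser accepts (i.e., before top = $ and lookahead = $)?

step 1: stack=$ S  input=do bool do bool $  — expand S ::= do K
step 2: stack=$ K do  input=do bool do bool $  — match do
step 3: stack=$ K  input=bool do bool $  — expand K ::= H H
step 4: stack=$ H H  input=bool do bool $  — expand H ::= bool F
step 5: stack=$ H F bool  input=bool do bool $  — match bool
step 6: stack=$ H F  input=do bool $  — expand F ::= do
step 7: stack=$ H do  input=do bool $  — match do
step 8: stack=$ H  input=bool $  — expand H ::= bool F
step 9: stack=$ F bool  input=bool $  — match bool
step 10: stack=$ F  input=$  — expand F ::= λ
Accept reached after 10 steps.

10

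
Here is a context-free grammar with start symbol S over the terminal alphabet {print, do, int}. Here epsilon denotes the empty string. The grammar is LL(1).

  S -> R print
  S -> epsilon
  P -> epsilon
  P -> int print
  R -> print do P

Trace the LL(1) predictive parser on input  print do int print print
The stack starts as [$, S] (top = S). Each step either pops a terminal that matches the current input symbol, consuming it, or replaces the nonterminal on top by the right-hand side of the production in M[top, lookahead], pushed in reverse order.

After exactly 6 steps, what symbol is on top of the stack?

     Stack               Input                       Action
  1  $ S                 print do int print print $  expand S -> R print
  2  $ print R           print do int print print $  expand R -> print do P
  3  $ print P do print  print do int print print $  match print
  4  $ print P do        do int print print $        match do
  5  $ print P           int print print $           expand P -> int print
  6  $ print print int   int print print $           match int
Stack after step 6: $ print print (top = print).

print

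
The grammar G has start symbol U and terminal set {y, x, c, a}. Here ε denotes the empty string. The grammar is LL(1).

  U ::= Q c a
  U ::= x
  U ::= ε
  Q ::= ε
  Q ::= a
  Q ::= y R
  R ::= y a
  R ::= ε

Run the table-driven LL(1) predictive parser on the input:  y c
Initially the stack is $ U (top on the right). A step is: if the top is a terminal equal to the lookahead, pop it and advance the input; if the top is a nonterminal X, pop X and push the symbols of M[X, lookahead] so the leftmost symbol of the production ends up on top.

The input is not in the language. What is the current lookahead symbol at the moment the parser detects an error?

     Stack      Input  Action
  1  $ U        y c $  expand U ::= Q c a
  2  $ a c Q    y c $  expand Q ::= y R
  3  $ a c R y  y c $  match y
  4  $ a c R    c $    expand R ::= ε
  5  $ a c      c $    match c
  6  $ a        $      error: top is terminal a but lookahead is $

$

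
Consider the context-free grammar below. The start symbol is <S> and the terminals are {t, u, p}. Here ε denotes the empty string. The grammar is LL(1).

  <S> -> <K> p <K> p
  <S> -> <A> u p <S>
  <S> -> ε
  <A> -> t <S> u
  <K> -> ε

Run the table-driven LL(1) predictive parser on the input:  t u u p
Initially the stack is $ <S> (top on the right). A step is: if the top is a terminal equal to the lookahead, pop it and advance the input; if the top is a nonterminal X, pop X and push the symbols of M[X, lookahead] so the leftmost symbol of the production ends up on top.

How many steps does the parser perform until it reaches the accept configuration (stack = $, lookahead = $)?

8

step 1: stack=$ <S>  input=t u u p $  — expand <S> -> <A> u p <S>
step 2: stack=$ <S> p u <A>  input=t u u p $  — expand <A> -> t <S> u
step 3: stack=$ <S> p u u <S> t  input=t u u p $  — match t
step 4: stack=$ <S> p u u <S>  input=u u p $  — expand <S> -> ε
step 5: stack=$ <S> p u u  input=u u p $  — match u
step 6: stack=$ <S> p u  input=u p $  — match u
step 7: stack=$ <S> p  input=p $  — match p
step 8: stack=$ <S>  input=$  — expand <S> -> ε
Accept reached after 8 steps.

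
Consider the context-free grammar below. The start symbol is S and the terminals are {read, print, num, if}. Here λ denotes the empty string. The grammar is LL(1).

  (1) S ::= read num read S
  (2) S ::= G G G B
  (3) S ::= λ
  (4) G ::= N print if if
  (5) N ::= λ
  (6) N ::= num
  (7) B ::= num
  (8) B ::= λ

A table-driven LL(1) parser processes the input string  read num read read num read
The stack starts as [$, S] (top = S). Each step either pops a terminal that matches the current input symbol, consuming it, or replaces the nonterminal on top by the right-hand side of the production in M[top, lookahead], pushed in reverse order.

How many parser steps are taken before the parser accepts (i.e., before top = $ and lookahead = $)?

step 1: stack=$ S  input=read num read read num read $  — expand S ::= read num read S
step 2: stack=$ S read num read  input=read num read read num read $  — match read
step 3: stack=$ S read num  input=num read read num read $  — match num
step 4: stack=$ S read  input=read read num read $  — match read
step 5: stack=$ S  input=read num read $  — expand S ::= read num read S
step 6: stack=$ S read num read  input=read num read $  — match read
step 7: stack=$ S read num  input=num read $  — match num
step 8: stack=$ S read  input=read $  — match read
step 9: stack=$ S  input=$  — expand S ::= λ
Accept reached after 9 steps.

9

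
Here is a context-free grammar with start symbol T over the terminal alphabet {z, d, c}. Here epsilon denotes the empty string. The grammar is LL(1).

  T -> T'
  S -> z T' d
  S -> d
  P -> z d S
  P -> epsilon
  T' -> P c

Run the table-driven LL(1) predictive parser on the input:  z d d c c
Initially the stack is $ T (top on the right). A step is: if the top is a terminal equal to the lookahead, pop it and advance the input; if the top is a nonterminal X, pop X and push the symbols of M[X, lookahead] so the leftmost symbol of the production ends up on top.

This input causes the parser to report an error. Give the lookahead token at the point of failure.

     Stack      Input        Action
  1  $ T        z d d c c $  expand T -> T'
  2  $ T'       z d d c c $  expand T' -> P c
  3  $ c P      z d d c c $  expand P -> z d S
  4  $ c S d z  z d d c c $  match z
  5  $ c S d    d d c c $    match d
  6  $ c S      d c c $      expand S -> d
  7  $ c d      d c c $      match d
  8  $ c        c c $        match c
  9  $          c $          error: stack empty but input remains

c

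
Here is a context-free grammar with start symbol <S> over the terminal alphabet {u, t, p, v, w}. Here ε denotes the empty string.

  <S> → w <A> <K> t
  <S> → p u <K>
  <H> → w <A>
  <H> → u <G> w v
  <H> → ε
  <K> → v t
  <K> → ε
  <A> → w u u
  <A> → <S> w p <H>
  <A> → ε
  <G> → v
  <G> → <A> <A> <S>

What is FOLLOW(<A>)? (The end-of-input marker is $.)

FIRST(<S>): from <S>→w <A> <K> t we get {w}; from <S>→p u <K> we get {p}. So FIRST(<S>) = {p, w}.
FIRST(<H>): from <H>→w <A> we get {w}; from <H>→u <G> w v we get {u}; from <H>→ε we get {ε}. So FIRST(<H>) = {ε, u, w}.
FIRST(<K>): from <K>→v t we get {v}; from <K>→ε we get {ε}. So FIRST(<K>) = {ε, v}.
FIRST(<A>): from <A>→w u u we get {w}; from <A>→<S> w p <H> we get {p, w}; from <A>→ε we get {ε}. So FIRST(<A>) = {ε, p, w}.
FIRST(<G>): from <G>→v we get {v}; from <G>→<A> <A> <S> we get {p, w}. So FIRST(<G>) = {p, v, w}.
FOLLOW(<S>) includes $ since <S> is the start symbol.
FOLLOW(<G>): in <H>→u <G> w v, <G> is followed by w v with FIRST {w}. Thus FOLLOW(<G>) = {w}.
FOLLOW(<S>): in <A>→<S> w p <H>, <S> is followed by w p <H> with FIRST {w}; in <G>→<A> <A> <S>, the suffix after <S> is empty, so FOLLOW(<S>) ⊇ FOLLOW(<G>) = {w}. Thus FOLLOW(<S>) = {$, w}.
FOLLOW(<K>): in <S>→w <A> <K> t, <K> is followed by t with FIRST {t}; in <S>→p u <K>, the suffix after <K> is empty, so FOLLOW(<K>) ⊇ FOLLOW(<S>) = {$, w}. Thus FOLLOW(<K>) = {$, t, w}.
FOLLOW(<H>): in <A>→<S> w p <H>, the suffix after <H> is empty, so FOLLOW(<H>) ⊇ FOLLOW(<A>) = {p, t, v, w}. Thus FOLLOW(<H>) = {p, t, v, w}.
FOLLOW(<A>): in <S>→w <A> <K> t, <A> is followed by <K> t with FIRST {t, v}; in <H>→w <A>, the suffix after <A> is empty, so FOLLOW(<A>) ⊇ FOLLOW(<H>) = {p, t, v, w}; in <G>→<A> <A> <S> (occurrence 1), <A> is followed by <A> <S> with FIRST {p, w}; in <G>→<A> <A> <S> (occurrence 2), <A> is followed by <S> with FIRST {p, w}. Thus FOLLOW(<A>) = {p, t, v, w}.

{p, t, v, w}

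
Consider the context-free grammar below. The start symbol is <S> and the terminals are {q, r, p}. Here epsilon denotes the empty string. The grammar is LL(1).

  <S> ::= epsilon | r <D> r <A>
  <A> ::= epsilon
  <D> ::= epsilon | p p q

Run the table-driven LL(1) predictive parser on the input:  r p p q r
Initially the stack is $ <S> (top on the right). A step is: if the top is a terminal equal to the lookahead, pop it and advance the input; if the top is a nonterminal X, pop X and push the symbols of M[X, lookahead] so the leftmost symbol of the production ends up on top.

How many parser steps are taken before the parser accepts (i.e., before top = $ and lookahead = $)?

8

step 1: stack=$ <S>  input=r p p q r $  — expand <S> ::= r <D> r <A>
step 2: stack=$ <A> r <D> r  input=r p p q r $  — match r
step 3: stack=$ <A> r <D>  input=p p q r $  — expand <D> ::= p p q
step 4: stack=$ <A> r q p p  input=p p q r $  — match p
step 5: stack=$ <A> r q p  input=p q r $  — match p
step 6: stack=$ <A> r q  input=q r $  — match q
step 7: stack=$ <A> r  input=r $  — match r
step 8: stack=$ <A>  input=$  — expand <A> ::= epsilon
Accept reached after 8 steps.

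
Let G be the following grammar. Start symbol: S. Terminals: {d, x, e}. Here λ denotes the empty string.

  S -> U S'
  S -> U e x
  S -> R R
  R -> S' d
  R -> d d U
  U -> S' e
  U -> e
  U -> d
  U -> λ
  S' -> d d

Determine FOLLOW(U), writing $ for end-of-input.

{$, d, e}

FIRST(S') = {d}
FIRST(R) = {d}  (via S' d)
FIRST(U) = {λ, d, e}  (via S' e)
FIRST(S) = {d, e}  (via U S', U e x, R R)
FOLLOW(S) includes $ since S is the start symbol.
FOLLOW(S): S appears on no right-hand side. Thus FOLLOW(S) = {$}.
FOLLOW(R): in S->R R (occurrence 1), R is followed by R with FIRST {d}; in S->R R (occurrence 2), the suffix after R is empty, so FOLLOW(R) ⊇ FOLLOW(S) = {$}. Thus FOLLOW(R) = {$, d}.
FOLLOW(U): in S->U S', U is followed by S' with FIRST {d}; in S->U e x, U is followed by e x with FIRST {e}; in R->d d U, the suffix after U is empty, so FOLLOW(U) ⊇ FOLLOW(R) = {$, d}. Thus FOLLOW(U) = {$, d, e}.
FOLLOW(S'): in S->U S', the suffix after S' is empty, so FOLLOW(S') ⊇ FOLLOW(S) = {$}; in R->S' d, S' is followed by d with FIRST {d}; in U->S' e, S' is followed by e with FIRST {e}. Thus FOLLOW(S') = {$, d, e}.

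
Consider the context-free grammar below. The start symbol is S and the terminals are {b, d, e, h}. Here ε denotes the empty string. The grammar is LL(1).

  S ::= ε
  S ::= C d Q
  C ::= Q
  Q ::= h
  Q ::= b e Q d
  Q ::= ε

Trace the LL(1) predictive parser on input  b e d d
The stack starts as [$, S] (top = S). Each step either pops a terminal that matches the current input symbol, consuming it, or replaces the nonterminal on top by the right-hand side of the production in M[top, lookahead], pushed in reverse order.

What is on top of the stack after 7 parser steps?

d

step 1: stack=$ S  input=b e d d $  — expand S ::= C d Q
step 2: stack=$ Q d C  input=b e d d $  — expand C ::= Q
step 3: stack=$ Q d Q  input=b e d d $  — expand Q ::= b e Q d
step 4: stack=$ Q d d Q e b  input=b e d d $  — match b
step 5: stack=$ Q d d Q e  input=e d d $  — match e
step 6: stack=$ Q d d Q  input=d d $  — expand Q ::= ε
step 7: stack=$ Q d d  input=d d $  — match d
Stack after step 7: $ Q d (top = d).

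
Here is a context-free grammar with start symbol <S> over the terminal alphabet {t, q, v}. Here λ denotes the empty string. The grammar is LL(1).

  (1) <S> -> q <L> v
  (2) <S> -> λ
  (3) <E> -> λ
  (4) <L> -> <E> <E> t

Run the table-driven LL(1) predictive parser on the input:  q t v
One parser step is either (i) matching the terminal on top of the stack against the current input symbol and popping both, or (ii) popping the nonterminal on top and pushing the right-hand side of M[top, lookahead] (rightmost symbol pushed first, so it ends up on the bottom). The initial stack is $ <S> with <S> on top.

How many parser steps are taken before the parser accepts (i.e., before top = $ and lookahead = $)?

7

     Stack          Input    Action
  1  $ <S>          q t v $  expand <S> -> q <L> v
  2  $ v <L> q      q t v $  match q
  3  $ v <L>        t v $    expand <L> -> <E> <E> t
  4  $ v t <E> <E>  t v $    expand <E> -> λ
  5  $ v t <E>      t v $    expand <E> -> λ
  6  $ v t          t v $    match t
  7  $ v            v $      match v
Accept reached after 7 steps.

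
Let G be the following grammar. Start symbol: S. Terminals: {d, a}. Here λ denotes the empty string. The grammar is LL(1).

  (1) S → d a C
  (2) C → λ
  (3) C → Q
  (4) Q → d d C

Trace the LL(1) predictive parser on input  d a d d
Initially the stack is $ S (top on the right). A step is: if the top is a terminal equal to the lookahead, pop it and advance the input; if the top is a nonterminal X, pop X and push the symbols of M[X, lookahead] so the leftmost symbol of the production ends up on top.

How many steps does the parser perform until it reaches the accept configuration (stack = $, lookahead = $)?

step 1: stack=$ S  input=d a d d $  — expand S → d a C
step 2: stack=$ C a d  input=d a d d $  — match d
step 3: stack=$ C a  input=a d d $  — match a
step 4: stack=$ C  input=d d $  — expand C → Q
step 5: stack=$ Q  input=d d $  — expand Q → d d C
step 6: stack=$ C d d  input=d d $  — match d
step 7: stack=$ C d  input=d $  — match d
step 8: stack=$ C  input=$  — expand C → λ
Accept reached after 8 steps.

8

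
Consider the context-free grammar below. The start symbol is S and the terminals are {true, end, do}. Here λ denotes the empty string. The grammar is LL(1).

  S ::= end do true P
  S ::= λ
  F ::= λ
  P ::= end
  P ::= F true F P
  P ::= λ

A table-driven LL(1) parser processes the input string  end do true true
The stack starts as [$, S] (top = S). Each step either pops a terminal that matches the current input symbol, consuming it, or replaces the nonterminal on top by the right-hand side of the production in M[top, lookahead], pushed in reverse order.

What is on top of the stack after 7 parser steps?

     Stack            Input               Action
  1  $ S              end do true true $  expand S ::= end do true P
  2  $ P true do end  end do true true $  match end
  3  $ P true do      do true true $      match do
  4  $ P true         true true $         match true
  5  $ P              true $              expand P ::= F true F P
  6  $ P F true F     true $              expand F ::= λ
  7  $ P F true       true $              match true
Stack after step 7: $ P F (top = F).

F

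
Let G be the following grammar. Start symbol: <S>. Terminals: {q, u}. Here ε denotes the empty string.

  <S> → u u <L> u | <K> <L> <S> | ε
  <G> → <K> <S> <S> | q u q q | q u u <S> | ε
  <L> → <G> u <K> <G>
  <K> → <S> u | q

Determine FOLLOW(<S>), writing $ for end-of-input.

FIRST(<S>) = {ε, q, u}  (via <K> <L> <S>)
FIRST(<K>) = {q, u}  (via <S> u)
FIRST(<G>) = {ε, q, u}  (via <K> <S> <S>)
FIRST(<L>) = {q, u}  (via <G> u <K> <G>)
FOLLOW(<S>) includes $ since <S> is the start symbol.
FOLLOW(<S>): in <S>→<K> <L> <S>, the suffix after <S> is empty (adds nothing new); in <G>→<K> <S> <S> (occurrence 1), <S> is followed by <S> with FIRST {ε, q, u}; in <G>→<K> <S> <S> (occurrence 1), the suffix after <S> is nullable, so FOLLOW(<S>) ⊇ FOLLOW(<G>) = {$, q, u}; in <G>→<K> <S> <S> (occurrence 2), the suffix after <S> is empty, so FOLLOW(<S>) ⊇ FOLLOW(<G>) = {$, q, u}; in <G>→q u u <S>, the suffix after <S> is empty, so FOLLOW(<S>) ⊇ FOLLOW(<G>) = {$, q, u}; in <K>→<S> u, <S> is followed by u with FIRST {u}. Thus FOLLOW(<S>) = {$, q, u}.
FOLLOW(<L>): in <S>→u u <L> u, <L> is followed by u with FIRST {u}; in <S>→<K> <L> <S>, <L> is followed by <S> with FIRST {ε, q, u}; in <S>→<K> <L> <S>, the suffix after <L> is nullable, so FOLLOW(<L>) ⊇ FOLLOW(<S>) = {$, q, u}. Thus FOLLOW(<L>) = {$, q, u}.
FOLLOW(<G>): in <L>→<G> u <K> <G> (occurrence 1), <G> is followed by u <K> <G> with FIRST {u}; in <L>→<G> u <K> <G> (occurrence 2), the suffix after <G> is empty, so FOLLOW(<G>) ⊇ FOLLOW(<L>) = {$, q, u}. Thus FOLLOW(<G>) = {$, q, u}.
FOLLOW(<K>): in <S>→<K> <L> <S>, <K> is followed by <L> <S> with FIRST {q, u}; in <G>→<K> <S> <S>, <K> is followed by <S> <S> with FIRST {ε, q, u}; in <G>→<K> <S> <S>, the suffix after <K> is nullable, so FOLLOW(<K>) ⊇ FOLLOW(<G>) = {$, q, u}; in <L>→<G> u <K> <G>, <K> is followed by <G> with FIRST {ε, q, u}; in <L>→<G> u <K> <G>, the suffix after <K> is nullable, so FOLLOW(<K>) ⊇ FOLLOW(<L>) = {$, q, u}. Thus FOLLOW(<K>) = {$, q, u}.

{$, q, u}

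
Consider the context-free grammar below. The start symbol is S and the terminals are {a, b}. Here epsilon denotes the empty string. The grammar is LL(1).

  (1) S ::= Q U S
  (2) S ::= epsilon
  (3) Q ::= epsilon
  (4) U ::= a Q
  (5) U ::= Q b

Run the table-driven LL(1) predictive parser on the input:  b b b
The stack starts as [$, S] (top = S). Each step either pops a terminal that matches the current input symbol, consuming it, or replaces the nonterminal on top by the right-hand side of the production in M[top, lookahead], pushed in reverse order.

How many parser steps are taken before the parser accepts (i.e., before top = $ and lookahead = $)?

16

      Stack    Input    Action
   1  $ S      b b b $  expand S ::= Q U S
   2  $ S U Q  b b b $  expand Q ::= epsilon
   3  $ S U    b b b $  expand U ::= Q b
   4  $ S b Q  b b b $  expand Q ::= epsilon
   5  $ S b    b b b $  match b
   6  $ S      b b $    expand S ::= Q U S
   7  $ S U Q  b b $    expand Q ::= epsilon
   8  $ S U    b b $    expand U ::= Q b
   9  $ S b Q  b b $    expand Q ::= epsilon
  10  $ S b    b b $    match b
  11  $ S      b $      expand S ::= Q U S
  12  $ S U Q  b $      expand Q ::= epsilon
  13  $ S U    b $      expand U ::= Q b
  14  $ S b Q  b $      expand Q ::= epsilon
  15  $ S b    b $      match b
  16  $ S      $        expand S ::= epsilon
Accept reached after 16 steps.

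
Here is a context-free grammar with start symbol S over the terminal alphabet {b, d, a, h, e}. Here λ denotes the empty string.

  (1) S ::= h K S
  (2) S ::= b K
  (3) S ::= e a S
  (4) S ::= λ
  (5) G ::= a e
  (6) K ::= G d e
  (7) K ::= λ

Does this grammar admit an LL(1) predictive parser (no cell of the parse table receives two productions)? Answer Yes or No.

FIRST(S) = {λ, b, e, h}
FIRST(G) = {a}
FIRST(K) = {λ, a}
FOLLOW(S) = {$}
FOLLOW(G) = {d}
FOLLOW(K) = {$, b, e, h}
Each cell of M receives at most one production.

Yes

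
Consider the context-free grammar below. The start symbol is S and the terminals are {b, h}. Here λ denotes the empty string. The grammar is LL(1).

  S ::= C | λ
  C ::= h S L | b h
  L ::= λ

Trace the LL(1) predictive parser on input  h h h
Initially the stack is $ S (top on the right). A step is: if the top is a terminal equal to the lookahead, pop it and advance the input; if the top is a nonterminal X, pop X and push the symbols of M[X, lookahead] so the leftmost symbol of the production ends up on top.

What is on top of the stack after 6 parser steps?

     Stack      Input    Action
  1  $ S        h h h $  expand S ::= C
  2  $ C        h h h $  expand C ::= h S L
  3  $ L S h    h h h $  match h
  4  $ L S      h h $    expand S ::= C
  5  $ L C      h h $    expand C ::= h S L
  6  $ L L S h  h h $    match h
Stack after step 6: $ L L S (top = S).

S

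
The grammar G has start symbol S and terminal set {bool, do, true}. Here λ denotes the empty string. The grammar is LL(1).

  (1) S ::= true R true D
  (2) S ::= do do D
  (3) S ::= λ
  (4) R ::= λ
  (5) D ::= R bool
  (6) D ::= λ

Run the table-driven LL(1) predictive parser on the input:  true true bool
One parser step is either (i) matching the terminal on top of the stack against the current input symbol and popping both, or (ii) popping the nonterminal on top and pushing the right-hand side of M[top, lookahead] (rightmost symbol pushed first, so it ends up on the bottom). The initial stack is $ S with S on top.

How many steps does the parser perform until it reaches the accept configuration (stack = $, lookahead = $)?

     Stack            Input             Action
  1  $ S              true true bool $  expand S ::= true R true D
  2  $ D true R true  true true bool $  match true
  3  $ D true R       true bool $       expand R ::= λ
  4  $ D true         true bool $       match true
  5  $ D              bool $            expand D ::= R bool
  6  $ bool R         bool $            expand R ::= λ
  7  $ bool           bool $            match bool
Accept reached after 7 steps.

7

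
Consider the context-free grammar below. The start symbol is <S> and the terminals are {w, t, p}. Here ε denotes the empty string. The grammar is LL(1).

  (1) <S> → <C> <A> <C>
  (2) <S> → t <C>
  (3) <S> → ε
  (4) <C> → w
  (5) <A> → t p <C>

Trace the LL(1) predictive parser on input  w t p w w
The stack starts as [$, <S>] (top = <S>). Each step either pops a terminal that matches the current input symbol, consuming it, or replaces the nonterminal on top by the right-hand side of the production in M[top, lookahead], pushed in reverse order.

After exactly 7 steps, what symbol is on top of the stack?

step 1: stack=$ <S>  input=w t p w w $  — expand <S> → <C> <A> <C>
step 2: stack=$ <C> <A> <C>  input=w t p w w $  — expand <C> → w
step 3: stack=$ <C> <A> w  input=w t p w w $  — match w
step 4: stack=$ <C> <A>  input=t p w w $  — expand <A> → t p <C>
step 5: stack=$ <C> <C> p t  input=t p w w $  — match t
step 6: stack=$ <C> <C> p  input=p w w $  — match p
step 7: stack=$ <C> <C>  input=w w $  — expand <C> → w
Stack after step 7: $ <C> w (top = w).

w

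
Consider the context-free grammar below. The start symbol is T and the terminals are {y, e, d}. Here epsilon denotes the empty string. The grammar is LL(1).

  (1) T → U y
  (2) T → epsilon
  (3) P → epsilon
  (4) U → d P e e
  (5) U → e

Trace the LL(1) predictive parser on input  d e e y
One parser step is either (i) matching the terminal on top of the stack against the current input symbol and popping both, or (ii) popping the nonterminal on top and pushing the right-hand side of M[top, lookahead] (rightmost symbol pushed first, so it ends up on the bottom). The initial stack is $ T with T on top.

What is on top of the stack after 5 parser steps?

     Stack        Input      Action
  1  $ T          d e e y $  expand T → U y
  2  $ y U        d e e y $  expand U → d P e e
  3  $ y e e P d  d e e y $  match d
  4  $ y e e P    e e y $    expand P → epsilon
  5  $ y e e      e e y $    match e
Stack after step 5: $ y e (top = e).

e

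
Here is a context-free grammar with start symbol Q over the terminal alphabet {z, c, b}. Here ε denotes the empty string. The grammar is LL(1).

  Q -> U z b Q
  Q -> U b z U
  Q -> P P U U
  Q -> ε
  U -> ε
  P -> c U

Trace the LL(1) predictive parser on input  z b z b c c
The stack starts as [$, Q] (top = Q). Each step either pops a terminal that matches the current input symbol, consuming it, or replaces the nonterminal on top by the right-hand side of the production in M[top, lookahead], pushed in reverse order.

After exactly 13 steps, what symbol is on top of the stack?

c

step 1: stack=$ Q  input=z b z b c c $  — expand Q -> U z b Q
step 2: stack=$ Q b z U  input=z b z b c c $  — expand U -> ε
step 3: stack=$ Q b z  input=z b z b c c $  — match z
step 4: stack=$ Q b  input=b z b c c $  — match b
step 5: stack=$ Q  input=z b c c $  — expand Q -> U z b Q
step 6: stack=$ Q b z U  input=z b c c $  — expand U -> ε
step 7: stack=$ Q b z  input=z b c c $  — match z
step 8: stack=$ Q b  input=b c c $  — match b
step 9: stack=$ Q  input=c c $  — expand Q -> P P U U
step 10: stack=$ U U P P  input=c c $  — expand P -> c U
step 11: stack=$ U U P U c  input=c c $  — match c
step 12: stack=$ U U P U  input=c $  — expand U -> ε
step 13: stack=$ U U P  input=c $  — expand P -> c U
Stack after step 13: $ U U U c (top = c).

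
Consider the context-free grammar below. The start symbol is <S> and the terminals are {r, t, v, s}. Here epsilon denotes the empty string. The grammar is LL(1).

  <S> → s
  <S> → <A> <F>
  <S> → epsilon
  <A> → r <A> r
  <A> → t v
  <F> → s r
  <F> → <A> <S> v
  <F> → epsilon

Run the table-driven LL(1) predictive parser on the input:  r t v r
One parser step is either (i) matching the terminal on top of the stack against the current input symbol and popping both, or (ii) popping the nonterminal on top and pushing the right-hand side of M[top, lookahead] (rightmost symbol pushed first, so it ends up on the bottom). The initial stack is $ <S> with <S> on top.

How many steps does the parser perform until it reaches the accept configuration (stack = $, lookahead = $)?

     Stack          Input      Action
  1  $ <S>          r t v r $  expand <S> → <A> <F>
  2  $ <F> <A>      r t v r $  expand <A> → r <A> r
  3  $ <F> r <A> r  r t v r $  match r
  4  $ <F> r <A>    t v r $    expand <A> → t v
  5  $ <F> r v t    t v r $    match t
  6  $ <F> r v      v r $      match v
  7  $ <F> r        r $        match r
  8  $ <F>          $          expand <F> → epsilon
Accept reached after 8 steps.

8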